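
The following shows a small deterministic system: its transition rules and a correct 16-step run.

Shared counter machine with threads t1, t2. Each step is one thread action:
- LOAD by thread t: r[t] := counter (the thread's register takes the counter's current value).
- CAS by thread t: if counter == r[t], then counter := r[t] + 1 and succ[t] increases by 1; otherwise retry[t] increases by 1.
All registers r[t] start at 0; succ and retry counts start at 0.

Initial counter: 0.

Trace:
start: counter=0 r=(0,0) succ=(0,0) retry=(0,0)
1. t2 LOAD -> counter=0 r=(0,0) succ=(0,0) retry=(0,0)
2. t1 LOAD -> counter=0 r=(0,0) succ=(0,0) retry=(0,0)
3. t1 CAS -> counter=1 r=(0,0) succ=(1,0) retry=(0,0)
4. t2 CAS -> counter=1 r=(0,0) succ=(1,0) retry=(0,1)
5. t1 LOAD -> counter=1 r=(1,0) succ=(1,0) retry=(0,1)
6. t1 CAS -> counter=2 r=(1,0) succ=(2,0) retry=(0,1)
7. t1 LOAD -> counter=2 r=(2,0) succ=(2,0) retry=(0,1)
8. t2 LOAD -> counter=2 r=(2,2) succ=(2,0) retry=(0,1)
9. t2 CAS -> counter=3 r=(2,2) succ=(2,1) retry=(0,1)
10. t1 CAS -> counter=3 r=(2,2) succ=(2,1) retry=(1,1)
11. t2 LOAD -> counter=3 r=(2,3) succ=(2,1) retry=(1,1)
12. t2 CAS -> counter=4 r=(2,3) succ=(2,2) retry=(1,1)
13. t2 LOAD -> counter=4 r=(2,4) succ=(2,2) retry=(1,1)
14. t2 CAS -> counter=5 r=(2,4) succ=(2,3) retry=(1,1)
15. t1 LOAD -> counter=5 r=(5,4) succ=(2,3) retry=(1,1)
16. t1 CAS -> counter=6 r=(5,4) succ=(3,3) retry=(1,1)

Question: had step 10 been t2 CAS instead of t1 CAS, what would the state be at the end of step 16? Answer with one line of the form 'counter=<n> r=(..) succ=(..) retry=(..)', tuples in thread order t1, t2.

counter=6 r=(5,4) succ=(3,3) retry=(0,2)

(re-executing from step 10 with the substitution; state before step 10: counter=3 r=(2,2) succ=(2,1) retry=(0,1))
10. t2 CAS -> counter=3 r=(2,2) succ=(2,1) retry=(0,2)
11. t2 LOAD -> counter=3 r=(2,3) succ=(2,1) retry=(0,2)
12. t2 CAS -> counter=4 r=(2,3) succ=(2,2) retry=(0,2)
13. t2 LOAD -> counter=4 r=(2,4) succ=(2,2) retry=(0,2)
14. t2 CAS -> counter=5 r=(2,4) succ=(2,3) retry=(0,2)
15. t1 LOAD -> counter=5 r=(5,4) succ=(2,3) retry=(0,2)
16. t1 CAS -> counter=6 r=(5,4) succ=(3,3) retry=(0,2)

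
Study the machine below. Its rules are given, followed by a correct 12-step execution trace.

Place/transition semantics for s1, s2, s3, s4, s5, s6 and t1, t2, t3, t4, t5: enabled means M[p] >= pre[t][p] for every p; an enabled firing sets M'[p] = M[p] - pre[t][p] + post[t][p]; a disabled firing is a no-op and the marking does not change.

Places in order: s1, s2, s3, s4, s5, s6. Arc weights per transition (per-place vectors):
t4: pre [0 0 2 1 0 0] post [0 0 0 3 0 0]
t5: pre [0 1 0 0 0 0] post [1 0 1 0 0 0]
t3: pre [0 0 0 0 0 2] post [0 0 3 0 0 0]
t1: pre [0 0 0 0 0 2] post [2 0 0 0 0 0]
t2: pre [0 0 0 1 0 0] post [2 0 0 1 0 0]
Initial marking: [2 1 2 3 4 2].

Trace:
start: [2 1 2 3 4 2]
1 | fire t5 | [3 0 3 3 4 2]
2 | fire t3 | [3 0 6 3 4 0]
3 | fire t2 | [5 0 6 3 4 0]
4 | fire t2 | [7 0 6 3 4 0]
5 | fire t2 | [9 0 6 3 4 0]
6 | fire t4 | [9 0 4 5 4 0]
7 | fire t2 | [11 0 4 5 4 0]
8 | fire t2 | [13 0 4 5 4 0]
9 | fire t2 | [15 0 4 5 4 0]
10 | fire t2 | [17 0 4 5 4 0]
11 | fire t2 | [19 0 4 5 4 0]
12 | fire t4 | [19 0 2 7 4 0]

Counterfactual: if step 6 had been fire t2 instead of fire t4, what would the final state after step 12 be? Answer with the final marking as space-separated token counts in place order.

(re-executing from step 6 with the substitution; state before step 6: [9 0 6 3 4 0])
6 | fire t2 | [11 0 6 3 4 0]
7 | fire t2 | [13 0 6 3 4 0]
8 | fire t2 | [15 0 6 3 4 0]
9 | fire t2 | [17 0 6 3 4 0]
10 | fire t2 | [19 0 6 3 4 0]
11 | fire t2 | [21 0 6 3 4 0]
12 | fire t4 | [21 0 4 5 4 0]

21 0 4 5 4 0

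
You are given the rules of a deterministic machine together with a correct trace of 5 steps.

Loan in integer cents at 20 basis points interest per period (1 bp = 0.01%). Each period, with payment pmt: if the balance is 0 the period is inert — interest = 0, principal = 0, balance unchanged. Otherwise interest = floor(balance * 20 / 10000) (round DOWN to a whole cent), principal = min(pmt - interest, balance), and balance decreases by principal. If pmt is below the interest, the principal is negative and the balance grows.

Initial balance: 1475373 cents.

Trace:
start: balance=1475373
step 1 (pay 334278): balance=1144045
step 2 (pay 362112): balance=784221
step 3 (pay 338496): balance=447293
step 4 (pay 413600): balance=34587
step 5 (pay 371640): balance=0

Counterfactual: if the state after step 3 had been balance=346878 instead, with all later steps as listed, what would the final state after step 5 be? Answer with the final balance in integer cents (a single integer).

0

state after step 3 := balance=346878
step 4 (pay 413600): balance=0
step 5 (pay 371640): balance=0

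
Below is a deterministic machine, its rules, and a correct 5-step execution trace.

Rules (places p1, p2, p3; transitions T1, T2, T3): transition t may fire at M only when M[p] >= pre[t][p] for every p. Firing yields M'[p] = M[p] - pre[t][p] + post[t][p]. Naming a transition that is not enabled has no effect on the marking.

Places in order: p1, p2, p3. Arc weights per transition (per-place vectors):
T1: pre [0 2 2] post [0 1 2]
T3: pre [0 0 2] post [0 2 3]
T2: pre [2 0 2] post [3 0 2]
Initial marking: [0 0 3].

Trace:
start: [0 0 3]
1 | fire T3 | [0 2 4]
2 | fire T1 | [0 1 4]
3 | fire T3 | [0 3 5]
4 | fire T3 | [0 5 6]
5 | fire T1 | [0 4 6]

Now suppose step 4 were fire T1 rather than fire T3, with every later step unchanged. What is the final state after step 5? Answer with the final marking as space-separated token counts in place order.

0 1 5

(re-executing from step 4 with the substitution; state before step 4: [0 3 5])
4 | fire T1 | [0 2 5]
5 | fire T1 | [0 1 5]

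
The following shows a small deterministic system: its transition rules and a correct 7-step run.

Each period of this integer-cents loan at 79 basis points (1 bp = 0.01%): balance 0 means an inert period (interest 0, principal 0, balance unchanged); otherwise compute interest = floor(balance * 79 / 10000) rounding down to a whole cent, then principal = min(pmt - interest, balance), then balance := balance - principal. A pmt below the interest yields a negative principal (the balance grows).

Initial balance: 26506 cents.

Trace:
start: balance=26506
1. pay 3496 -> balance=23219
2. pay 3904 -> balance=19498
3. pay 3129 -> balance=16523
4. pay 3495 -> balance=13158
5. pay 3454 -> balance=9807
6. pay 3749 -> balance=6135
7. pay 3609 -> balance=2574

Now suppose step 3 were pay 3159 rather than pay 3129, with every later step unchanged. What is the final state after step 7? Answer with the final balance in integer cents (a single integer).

2544

(re-executing from step 3 with the substitution; state before step 3: balance=19498)
3. pay 3159 -> balance=16493
4. pay 3495 -> balance=13128
5. pay 3454 -> balance=9777
6. pay 3749 -> balance=6105
7. pay 3609 -> balance=2544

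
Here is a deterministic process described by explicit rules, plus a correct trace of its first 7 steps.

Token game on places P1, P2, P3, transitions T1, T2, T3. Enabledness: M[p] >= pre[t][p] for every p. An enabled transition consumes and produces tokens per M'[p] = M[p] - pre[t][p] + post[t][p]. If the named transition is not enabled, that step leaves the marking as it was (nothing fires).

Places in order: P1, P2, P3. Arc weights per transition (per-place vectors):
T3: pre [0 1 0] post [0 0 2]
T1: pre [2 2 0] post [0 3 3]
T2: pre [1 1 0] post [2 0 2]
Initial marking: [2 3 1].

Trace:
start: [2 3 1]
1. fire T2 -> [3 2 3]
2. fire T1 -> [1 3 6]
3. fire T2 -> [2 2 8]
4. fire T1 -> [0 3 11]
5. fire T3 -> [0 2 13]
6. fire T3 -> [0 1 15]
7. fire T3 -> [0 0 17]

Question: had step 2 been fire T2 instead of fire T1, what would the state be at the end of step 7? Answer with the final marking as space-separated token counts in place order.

(re-executing from step 2 with the substitution; state before step 2: [3 2 3])
2. fire T2 -> [4 1 5]
3. fire T2 -> [5 0 7]
4. fire T1 -> [5 0 7]
5. fire T3 -> [5 0 7]
6. fire T3 -> [5 0 7]
7. fire T3 -> [5 0 7]

5 0 7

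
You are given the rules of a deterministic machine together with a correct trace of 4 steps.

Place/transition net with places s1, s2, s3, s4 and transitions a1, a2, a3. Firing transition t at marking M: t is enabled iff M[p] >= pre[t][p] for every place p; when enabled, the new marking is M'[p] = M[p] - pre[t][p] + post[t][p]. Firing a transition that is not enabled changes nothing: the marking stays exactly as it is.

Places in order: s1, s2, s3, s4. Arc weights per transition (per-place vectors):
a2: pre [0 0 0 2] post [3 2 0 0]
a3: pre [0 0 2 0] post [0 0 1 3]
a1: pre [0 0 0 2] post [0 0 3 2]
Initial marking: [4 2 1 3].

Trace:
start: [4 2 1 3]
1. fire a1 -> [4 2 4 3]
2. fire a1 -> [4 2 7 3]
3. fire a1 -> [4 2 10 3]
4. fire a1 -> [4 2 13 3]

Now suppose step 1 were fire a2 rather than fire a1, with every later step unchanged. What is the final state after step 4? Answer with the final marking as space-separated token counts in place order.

7 4 1 1

(re-executing from step 1 with the substitution; state before step 1: [4 2 1 3])
1. fire a2 -> [7 4 1 1]
2. fire a1 -> [7 4 1 1]
3. fire a1 -> [7 4 1 1]
4. fire a1 -> [7 4 1 1]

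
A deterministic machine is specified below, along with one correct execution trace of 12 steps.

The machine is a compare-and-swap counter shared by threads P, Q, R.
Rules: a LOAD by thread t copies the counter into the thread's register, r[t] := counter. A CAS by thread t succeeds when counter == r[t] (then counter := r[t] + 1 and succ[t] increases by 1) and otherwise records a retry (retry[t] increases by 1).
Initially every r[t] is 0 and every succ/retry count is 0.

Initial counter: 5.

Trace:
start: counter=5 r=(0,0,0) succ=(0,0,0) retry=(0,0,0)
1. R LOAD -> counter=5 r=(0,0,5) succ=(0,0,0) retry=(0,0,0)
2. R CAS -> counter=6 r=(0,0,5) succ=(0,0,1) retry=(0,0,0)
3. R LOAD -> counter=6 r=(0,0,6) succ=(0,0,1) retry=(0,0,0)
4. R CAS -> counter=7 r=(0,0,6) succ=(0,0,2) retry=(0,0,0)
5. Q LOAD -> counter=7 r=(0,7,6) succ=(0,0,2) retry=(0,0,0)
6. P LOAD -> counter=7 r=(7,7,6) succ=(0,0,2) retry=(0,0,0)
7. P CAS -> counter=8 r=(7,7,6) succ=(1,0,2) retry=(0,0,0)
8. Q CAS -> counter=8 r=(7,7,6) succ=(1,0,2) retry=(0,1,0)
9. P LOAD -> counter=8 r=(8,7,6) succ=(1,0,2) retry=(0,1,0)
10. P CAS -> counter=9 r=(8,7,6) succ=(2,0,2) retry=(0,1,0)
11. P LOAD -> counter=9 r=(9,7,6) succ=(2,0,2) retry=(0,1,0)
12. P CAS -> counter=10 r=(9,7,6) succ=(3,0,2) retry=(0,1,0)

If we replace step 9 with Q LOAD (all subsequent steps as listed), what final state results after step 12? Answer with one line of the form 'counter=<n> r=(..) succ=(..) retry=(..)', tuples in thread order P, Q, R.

counter=9 r=(8,8,6) succ=(2,0,2) retry=(1,1,0)

(re-executing from step 9 with the substitution; state before step 9: counter=8 r=(7,7,6) succ=(1,0,2) retry=(0,1,0))
9. Q LOAD -> counter=8 r=(7,8,6) succ=(1,0,2) retry=(0,1,0)
10. P CAS -> counter=8 r=(7,8,6) succ=(1,0,2) retry=(1,1,0)
11. P LOAD -> counter=8 r=(8,8,6) succ=(1,0,2) retry=(1,1,0)
12. P CAS -> counter=9 r=(8,8,6) succ=(2,0,2) retry=(1,1,0)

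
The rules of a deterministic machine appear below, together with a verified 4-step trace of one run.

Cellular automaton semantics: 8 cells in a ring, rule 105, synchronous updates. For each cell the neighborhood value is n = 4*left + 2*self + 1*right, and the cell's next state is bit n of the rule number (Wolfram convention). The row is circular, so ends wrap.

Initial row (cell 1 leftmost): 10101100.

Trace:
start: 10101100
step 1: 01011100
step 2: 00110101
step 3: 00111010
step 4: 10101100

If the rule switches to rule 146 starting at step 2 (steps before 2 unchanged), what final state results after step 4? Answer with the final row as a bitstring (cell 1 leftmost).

10001000

(re-executing steps 2..4 under rule 146; state before step 2: 01011100)
step 2: 10001010
step 3: 01010000
step 4: 10001000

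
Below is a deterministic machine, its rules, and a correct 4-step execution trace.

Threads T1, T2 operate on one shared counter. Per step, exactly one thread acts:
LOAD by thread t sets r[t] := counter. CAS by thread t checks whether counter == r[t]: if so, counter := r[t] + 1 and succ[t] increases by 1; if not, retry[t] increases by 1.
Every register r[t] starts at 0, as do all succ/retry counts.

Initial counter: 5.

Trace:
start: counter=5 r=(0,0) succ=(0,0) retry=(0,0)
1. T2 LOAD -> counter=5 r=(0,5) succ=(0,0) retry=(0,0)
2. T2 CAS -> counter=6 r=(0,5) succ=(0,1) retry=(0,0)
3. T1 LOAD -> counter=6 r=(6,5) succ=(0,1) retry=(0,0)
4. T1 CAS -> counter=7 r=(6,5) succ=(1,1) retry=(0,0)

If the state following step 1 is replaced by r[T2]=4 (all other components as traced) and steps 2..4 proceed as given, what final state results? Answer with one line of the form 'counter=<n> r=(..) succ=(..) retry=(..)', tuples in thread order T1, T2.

counter=6 r=(5,4) succ=(1,0) retry=(0,1)

state after step 1 := counter=5 r=(0,4) succ=(0,0) retry=(0,0)
2. T2 CAS -> counter=5 r=(0,4) succ=(0,0) retry=(0,1)
3. T1 LOAD -> counter=5 r=(5,4) succ=(0,0) retry=(0,1)
4. T1 CAS -> counter=6 r=(5,4) succ=(1,0) retry=(0,1)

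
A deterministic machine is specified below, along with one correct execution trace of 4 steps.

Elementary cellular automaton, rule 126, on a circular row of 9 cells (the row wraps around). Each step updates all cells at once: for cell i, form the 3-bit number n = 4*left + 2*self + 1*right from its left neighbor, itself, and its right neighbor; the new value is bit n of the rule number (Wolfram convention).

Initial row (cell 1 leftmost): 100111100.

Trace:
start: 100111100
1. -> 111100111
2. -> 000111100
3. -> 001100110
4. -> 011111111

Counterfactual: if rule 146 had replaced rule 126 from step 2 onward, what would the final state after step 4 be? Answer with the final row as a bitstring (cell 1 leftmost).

(re-executing steps 2..4 under rule 146; state before step 2: 111100111)
2. -> 111011011
3. -> 110000001
4. -> 101000010

101000010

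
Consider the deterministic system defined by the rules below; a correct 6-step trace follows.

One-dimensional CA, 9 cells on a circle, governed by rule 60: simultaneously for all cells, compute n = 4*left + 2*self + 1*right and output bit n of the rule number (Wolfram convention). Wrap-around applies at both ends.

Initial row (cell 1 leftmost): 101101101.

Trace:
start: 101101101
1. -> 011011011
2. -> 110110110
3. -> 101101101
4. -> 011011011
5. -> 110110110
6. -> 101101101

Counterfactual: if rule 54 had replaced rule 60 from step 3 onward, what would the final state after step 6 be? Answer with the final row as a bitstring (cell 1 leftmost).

(re-executing steps 3..6 under rule 54; state before step 3: 110110110)
3. -> 001001001
4. -> 111111111
5. -> 000000000
6. -> 000000000

000000000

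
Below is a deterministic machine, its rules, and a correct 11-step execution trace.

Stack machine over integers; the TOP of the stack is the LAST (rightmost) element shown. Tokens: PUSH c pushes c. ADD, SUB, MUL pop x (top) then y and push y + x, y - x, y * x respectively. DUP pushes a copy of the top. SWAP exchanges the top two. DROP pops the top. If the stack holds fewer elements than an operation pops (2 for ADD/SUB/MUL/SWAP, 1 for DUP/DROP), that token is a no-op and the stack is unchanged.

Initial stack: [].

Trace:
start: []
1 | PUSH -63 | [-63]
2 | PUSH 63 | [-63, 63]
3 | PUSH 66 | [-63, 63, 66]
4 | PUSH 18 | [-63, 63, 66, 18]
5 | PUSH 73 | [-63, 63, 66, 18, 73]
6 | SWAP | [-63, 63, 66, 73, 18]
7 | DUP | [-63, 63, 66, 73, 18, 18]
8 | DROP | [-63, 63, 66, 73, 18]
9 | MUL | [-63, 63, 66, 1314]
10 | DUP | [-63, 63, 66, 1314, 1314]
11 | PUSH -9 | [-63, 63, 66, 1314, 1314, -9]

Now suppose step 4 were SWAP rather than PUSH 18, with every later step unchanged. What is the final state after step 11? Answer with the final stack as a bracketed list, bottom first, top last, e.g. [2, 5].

(re-executing from step 4 with the substitution; state before step 4: [-63, 63, 66])
4 | SWAP | [-63, 66, 63]
5 | PUSH 73 | [-63, 66, 63, 73]
6 | SWAP | [-63, 66, 73, 63]
7 | DUP | [-63, 66, 73, 63, 63]
8 | DROP | [-63, 66, 73, 63]
9 | MUL | [-63, 66, 4599]
10 | DUP | [-63, 66, 4599, 4599]
11 | PUSH -9 | [-63, 66, 4599, 4599, -9]

[-63, 66, 4599, 4599, -9]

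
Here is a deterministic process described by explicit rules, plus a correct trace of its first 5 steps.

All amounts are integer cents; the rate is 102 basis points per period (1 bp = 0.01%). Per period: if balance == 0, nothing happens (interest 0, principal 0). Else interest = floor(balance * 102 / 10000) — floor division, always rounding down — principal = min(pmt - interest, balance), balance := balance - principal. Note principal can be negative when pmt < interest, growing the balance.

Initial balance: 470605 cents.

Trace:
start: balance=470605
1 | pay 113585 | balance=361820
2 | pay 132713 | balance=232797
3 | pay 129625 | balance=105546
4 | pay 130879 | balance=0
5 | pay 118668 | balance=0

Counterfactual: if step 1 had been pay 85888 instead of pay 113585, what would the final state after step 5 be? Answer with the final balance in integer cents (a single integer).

(re-executing from step 1 with the substitution; state before step 1: balance=470605)
1 | pay 85888 | balance=389517
2 | pay 132713 | balance=260777
3 | pay 129625 | balance=133811
4 | pay 130879 | balance=4296
5 | pay 118668 | balance=0

0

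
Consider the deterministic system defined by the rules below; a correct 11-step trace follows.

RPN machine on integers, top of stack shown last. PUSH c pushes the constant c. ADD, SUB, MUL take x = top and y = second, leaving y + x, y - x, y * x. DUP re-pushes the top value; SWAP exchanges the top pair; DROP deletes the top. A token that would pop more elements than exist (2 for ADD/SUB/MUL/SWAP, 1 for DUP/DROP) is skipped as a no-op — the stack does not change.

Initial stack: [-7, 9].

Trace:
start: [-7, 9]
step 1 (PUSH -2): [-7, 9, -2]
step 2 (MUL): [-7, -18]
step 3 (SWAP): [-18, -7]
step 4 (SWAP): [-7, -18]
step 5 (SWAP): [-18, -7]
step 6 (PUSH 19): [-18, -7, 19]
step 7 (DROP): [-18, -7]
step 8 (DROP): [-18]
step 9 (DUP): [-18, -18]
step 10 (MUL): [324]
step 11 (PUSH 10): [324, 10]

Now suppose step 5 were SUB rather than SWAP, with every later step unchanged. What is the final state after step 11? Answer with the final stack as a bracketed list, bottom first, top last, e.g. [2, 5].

(re-executing from step 5 with the substitution; state before step 5: [-7, -18])
step 5 (SUB): [11]
step 6 (PUSH 19): [11, 19]
step 7 (DROP): [11]
step 8 (DROP): []
step 9 (DUP): []
step 10 (MUL): []
step 11 (PUSH 10): [10]

[10]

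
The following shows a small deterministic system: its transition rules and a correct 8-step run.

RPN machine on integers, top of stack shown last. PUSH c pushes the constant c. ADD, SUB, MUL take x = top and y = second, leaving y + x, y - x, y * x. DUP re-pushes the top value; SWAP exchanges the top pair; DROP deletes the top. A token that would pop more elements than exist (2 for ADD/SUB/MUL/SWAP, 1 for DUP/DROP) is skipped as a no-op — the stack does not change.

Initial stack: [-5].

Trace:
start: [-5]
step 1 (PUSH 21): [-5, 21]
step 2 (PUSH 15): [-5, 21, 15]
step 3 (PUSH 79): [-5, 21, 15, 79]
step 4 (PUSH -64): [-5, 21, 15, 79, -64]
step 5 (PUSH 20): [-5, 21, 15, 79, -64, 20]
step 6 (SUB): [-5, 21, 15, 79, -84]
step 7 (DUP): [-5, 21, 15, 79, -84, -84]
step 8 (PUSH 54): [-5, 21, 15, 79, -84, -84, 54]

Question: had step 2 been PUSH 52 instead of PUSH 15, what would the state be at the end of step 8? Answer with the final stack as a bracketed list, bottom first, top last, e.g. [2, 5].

[-5, 21, 52, 79, -84, -84, 54]

(re-executing from step 2 with the substitution; state before step 2: [-5, 21])
step 2 (PUSH 52): [-5, 21, 52]
step 3 (PUSH 79): [-5, 21, 52, 79]
step 4 (PUSH -64): [-5, 21, 52, 79, -64]
step 5 (PUSH 20): [-5, 21, 52, 79, -64, 20]
step 6 (SUB): [-5, 21, 52, 79, -84]
step 7 (DUP): [-5, 21, 52, 79, -84, -84]
step 8 (PUSH 54): [-5, 21, 52, 79, -84, -84, 54]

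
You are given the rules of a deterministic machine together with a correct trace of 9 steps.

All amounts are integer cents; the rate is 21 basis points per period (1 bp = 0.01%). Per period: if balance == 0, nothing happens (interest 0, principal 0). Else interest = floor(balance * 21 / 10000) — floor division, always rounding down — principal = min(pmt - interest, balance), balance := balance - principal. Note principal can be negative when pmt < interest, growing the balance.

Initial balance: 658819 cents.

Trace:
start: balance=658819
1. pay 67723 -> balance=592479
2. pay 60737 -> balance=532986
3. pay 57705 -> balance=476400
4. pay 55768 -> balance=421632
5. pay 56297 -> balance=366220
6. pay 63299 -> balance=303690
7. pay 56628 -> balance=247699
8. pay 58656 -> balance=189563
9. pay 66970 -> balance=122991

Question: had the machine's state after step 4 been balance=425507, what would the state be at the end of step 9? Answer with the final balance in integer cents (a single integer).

126906

state after step 4 := balance=425507
5. pay 56297 -> balance=370103
6. pay 63299 -> balance=307581
7. pay 56628 -> balance=251598
8. pay 58656 -> balance=193470
9. pay 66970 -> balance=126906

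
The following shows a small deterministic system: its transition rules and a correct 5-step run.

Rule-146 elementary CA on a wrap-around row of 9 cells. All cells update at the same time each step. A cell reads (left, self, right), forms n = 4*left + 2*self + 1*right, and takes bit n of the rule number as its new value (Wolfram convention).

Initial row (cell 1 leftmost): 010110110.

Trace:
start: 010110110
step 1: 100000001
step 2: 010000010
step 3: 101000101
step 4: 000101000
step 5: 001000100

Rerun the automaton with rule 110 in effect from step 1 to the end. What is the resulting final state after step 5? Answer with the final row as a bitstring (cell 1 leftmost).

(re-executing steps 1..5 under rule 110; state before step 1: 010110110)
step 1: 111111110
step 2: 100000011
step 3: 100000110
step 4: 100001111
step 5: 100011000

100011000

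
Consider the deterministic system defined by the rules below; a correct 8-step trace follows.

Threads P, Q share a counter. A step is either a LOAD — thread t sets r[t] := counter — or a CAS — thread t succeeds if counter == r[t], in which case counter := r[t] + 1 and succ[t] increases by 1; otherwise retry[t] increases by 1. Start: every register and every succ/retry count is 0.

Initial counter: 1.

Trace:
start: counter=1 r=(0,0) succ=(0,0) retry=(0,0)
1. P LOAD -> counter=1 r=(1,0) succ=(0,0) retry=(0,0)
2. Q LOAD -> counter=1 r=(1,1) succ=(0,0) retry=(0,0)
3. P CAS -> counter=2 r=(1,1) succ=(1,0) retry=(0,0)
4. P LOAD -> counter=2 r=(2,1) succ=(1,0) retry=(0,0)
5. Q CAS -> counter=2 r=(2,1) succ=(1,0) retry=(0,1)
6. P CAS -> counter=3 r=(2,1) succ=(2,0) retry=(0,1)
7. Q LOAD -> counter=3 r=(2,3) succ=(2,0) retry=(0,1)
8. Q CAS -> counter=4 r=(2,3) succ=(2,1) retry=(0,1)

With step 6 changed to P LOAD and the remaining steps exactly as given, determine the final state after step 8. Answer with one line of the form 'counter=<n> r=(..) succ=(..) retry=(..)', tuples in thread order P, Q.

counter=3 r=(2,2) succ=(1,1) retry=(0,1)

(re-executing from step 6 with the substitution; state before step 6: counter=2 r=(2,1) succ=(1,0) retry=(0,1))
6. P LOAD -> counter=2 r=(2,1) succ=(1,0) retry=(0,1)
7. Q LOAD -> counter=2 r=(2,2) succ=(1,0) retry=(0,1)
8. Q CAS -> counter=3 r=(2,2) succ=(1,1) retry=(0,1)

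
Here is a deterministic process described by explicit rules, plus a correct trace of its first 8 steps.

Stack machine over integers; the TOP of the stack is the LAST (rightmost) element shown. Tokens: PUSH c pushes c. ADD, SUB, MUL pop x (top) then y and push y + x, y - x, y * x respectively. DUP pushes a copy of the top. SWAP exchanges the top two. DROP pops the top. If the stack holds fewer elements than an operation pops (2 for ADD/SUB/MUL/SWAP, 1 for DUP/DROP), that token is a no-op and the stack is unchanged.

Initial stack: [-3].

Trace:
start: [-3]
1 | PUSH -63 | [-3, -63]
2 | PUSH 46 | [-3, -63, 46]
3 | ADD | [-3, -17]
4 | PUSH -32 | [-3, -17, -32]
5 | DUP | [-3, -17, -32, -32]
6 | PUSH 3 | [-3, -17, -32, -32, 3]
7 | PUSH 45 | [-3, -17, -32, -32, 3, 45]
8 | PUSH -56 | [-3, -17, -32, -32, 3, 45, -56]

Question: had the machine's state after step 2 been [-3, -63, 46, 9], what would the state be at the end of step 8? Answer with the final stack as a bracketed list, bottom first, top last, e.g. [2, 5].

state after step 2 := [-3, -63, 46, 9]
3 | ADD | [-3, -63, 55]
4 | PUSH -32 | [-3, -63, 55, -32]
5 | DUP | [-3, -63, 55, -32, -32]
6 | PUSH 3 | [-3, -63, 55, -32, -32, 3]
7 | PUSH 45 | [-3, -63, 55, -32, -32, 3, 45]
8 | PUSH -56 | [-3, -63, 55, -32, -32, 3, 45, -56]

[-3, -63, 55, -32, -32, 3, 45, -56]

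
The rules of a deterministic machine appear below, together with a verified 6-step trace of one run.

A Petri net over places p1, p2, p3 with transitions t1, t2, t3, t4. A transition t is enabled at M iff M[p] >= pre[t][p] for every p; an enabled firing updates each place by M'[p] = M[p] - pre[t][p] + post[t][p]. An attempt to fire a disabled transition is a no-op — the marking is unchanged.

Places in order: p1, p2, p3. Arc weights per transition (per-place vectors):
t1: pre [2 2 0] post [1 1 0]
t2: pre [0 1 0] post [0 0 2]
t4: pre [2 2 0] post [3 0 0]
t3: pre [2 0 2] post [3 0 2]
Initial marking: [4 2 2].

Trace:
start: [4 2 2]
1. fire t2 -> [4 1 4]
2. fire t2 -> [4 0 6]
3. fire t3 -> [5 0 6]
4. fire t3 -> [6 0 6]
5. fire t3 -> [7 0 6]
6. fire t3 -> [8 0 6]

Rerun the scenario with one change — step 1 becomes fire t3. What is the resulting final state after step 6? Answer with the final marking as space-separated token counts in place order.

(re-executing from step 1 with the substitution; state before step 1: [4 2 2])
1. fire t3 -> [5 2 2]
2. fire t2 -> [5 1 4]
3. fire t3 -> [6 1 4]
4. fire t3 -> [7 1 4]
5. fire t3 -> [8 1 4]
6. fire t3 -> [9 1 4]

9 1 4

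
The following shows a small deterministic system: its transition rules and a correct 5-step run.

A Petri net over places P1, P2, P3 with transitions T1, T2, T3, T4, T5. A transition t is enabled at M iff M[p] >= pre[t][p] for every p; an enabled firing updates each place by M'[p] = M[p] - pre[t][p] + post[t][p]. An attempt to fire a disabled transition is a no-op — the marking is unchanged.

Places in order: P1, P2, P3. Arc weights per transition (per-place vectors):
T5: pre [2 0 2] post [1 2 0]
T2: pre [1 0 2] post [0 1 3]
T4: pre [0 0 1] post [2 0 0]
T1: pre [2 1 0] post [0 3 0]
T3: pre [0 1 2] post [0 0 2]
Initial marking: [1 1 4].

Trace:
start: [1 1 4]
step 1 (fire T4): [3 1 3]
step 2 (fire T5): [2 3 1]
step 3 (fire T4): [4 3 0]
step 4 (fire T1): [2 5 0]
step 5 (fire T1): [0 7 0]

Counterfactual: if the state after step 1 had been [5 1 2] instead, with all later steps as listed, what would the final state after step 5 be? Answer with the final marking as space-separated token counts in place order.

state after step 1 := [5 1 2]
step 2 (fire T5): [4 3 0]
step 3 (fire T4): [4 3 0]
step 4 (fire T1): [2 5 0]
step 5 (fire T1): [0 7 0]

0 7 0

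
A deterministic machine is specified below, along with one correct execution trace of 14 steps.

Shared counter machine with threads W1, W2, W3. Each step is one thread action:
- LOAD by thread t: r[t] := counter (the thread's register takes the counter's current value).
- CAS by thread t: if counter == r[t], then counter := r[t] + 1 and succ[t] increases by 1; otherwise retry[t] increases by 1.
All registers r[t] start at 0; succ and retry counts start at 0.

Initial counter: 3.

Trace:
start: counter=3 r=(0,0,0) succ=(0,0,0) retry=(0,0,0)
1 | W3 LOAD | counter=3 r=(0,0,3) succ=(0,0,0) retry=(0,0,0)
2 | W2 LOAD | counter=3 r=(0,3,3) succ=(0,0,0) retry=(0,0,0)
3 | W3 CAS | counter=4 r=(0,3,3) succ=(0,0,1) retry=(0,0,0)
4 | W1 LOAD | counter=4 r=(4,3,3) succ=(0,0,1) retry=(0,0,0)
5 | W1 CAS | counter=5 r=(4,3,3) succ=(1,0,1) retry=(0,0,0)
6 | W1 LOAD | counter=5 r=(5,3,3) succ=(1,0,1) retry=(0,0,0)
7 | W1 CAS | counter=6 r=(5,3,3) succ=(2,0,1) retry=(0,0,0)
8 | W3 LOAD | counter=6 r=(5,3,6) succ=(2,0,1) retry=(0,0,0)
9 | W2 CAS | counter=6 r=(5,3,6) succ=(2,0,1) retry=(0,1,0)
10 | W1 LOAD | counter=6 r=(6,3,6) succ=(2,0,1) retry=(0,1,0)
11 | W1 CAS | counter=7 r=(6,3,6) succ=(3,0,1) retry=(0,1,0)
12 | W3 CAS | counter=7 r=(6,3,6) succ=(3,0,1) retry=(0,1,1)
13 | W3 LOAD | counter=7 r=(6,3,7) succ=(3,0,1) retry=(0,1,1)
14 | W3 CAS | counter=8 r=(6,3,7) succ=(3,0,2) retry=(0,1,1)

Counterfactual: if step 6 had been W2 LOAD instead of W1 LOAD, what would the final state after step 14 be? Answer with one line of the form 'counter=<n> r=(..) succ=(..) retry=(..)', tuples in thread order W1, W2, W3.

counter=8 r=(6,5,7) succ=(2,1,2) retry=(1,0,1)

(re-executing from step 6 with the substitution; state before step 6: counter=5 r=(4,3,3) succ=(1,0,1) retry=(0,0,0))
6 | W2 LOAD | counter=5 r=(4,5,3) succ=(1,0,1) retry=(0,0,0)
7 | W1 CAS | counter=5 r=(4,5,3) succ=(1,0,1) retry=(1,0,0)
8 | W3 LOAD | counter=5 r=(4,5,5) succ=(1,0,1) retry=(1,0,0)
9 | W2 CAS | counter=6 r=(4,5,5) succ=(1,1,1) retry=(1,0,0)
10 | W1 LOAD | counter=6 r=(6,5,5) succ=(1,1,1) retry=(1,0,0)
11 | W1 CAS | counter=7 r=(6,5,5) succ=(2,1,1) retry=(1,0,0)
12 | W3 CAS | counter=7 r=(6,5,5) succ=(2,1,1) retry=(1,0,1)
13 | W3 LOAD | counter=7 r=(6,5,7) succ=(2,1,1) retry=(1,0,1)
14 | W3 CAS | counter=8 r=(6,5,7) succ=(2,1,2) retry=(1,0,1)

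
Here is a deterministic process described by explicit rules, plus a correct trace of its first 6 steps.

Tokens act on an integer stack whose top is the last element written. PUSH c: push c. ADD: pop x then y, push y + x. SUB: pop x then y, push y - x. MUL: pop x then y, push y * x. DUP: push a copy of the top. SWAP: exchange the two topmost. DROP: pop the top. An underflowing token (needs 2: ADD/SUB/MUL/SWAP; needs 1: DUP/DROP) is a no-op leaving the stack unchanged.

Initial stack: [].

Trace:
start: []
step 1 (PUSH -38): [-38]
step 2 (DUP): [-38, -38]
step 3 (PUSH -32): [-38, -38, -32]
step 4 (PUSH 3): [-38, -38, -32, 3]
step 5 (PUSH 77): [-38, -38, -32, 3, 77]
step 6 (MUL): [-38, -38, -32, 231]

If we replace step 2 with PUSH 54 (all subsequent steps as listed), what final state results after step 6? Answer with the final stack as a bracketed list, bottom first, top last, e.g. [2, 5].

[-38, 54, -32, 231]

(re-executing from step 2 with the substitution; state before step 2: [-38])
step 2 (PUSH 54): [-38, 54]
step 3 (PUSH -32): [-38, 54, -32]
step 4 (PUSH 3): [-38, 54, -32, 3]
step 5 (PUSH 77): [-38, 54, -32, 3, 77]
step 6 (MUL): [-38, 54, -32, 231]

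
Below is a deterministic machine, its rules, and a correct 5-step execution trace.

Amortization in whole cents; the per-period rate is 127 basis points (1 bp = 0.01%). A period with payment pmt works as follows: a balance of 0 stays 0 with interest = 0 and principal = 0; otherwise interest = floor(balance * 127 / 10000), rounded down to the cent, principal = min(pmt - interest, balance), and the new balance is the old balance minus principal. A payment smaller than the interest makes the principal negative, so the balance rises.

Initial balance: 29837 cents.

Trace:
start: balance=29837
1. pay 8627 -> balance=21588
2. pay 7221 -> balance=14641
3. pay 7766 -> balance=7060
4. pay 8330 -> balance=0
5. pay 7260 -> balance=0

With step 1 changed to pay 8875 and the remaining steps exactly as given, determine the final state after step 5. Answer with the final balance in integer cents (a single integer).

0

(re-executing from step 1 with the substitution; state before step 1: balance=29837)
1. pay 8875 -> balance=21340
2. pay 7221 -> balance=14390
3. pay 7766 -> balance=6806
4. pay 8330 -> balance=0
5. pay 7260 -> balance=0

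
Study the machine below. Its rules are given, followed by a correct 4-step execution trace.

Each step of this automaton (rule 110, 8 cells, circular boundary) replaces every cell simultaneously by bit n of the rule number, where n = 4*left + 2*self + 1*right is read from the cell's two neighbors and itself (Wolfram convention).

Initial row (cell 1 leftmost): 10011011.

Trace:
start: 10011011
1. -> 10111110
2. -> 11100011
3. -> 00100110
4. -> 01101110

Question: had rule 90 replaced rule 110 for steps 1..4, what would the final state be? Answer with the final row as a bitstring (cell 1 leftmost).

00000000

(re-executing steps 1..4 under rule 90; state before step 1: 10011011)
1. -> 11111010
2. -> 10001000
3. -> 01010101
4. -> 00000000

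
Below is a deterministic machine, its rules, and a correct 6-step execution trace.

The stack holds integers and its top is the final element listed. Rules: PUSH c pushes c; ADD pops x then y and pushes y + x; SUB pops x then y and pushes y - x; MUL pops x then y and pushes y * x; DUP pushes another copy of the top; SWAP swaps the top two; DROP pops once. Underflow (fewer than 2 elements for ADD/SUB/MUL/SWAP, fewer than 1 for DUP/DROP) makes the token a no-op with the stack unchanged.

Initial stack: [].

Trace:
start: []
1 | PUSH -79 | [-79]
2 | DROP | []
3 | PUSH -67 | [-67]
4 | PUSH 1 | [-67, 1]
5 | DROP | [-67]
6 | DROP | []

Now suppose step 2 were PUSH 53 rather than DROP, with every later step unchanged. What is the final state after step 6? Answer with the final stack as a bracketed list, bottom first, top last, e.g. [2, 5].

[-79, 53]

(re-executing from step 2 with the substitution; state before step 2: [-79])
2 | PUSH 53 | [-79, 53]
3 | PUSH -67 | [-79, 53, -67]
4 | PUSH 1 | [-79, 53, -67, 1]
5 | DROP | [-79, 53, -67]
6 | DROP | [-79, 53]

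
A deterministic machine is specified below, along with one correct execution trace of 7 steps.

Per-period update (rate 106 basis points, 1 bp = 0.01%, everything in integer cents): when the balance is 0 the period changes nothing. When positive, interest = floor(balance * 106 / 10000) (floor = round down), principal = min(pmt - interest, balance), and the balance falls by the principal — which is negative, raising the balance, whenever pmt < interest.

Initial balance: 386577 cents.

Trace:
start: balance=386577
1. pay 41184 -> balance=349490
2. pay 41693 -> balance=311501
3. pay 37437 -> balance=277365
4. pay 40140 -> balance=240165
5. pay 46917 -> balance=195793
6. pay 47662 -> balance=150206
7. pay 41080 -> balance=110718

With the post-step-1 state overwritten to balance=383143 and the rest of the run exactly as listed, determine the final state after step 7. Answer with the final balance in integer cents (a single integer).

146569

state after step 1 := balance=383143
2. pay 41693 -> balance=345511
3. pay 37437 -> balance=311736
4. pay 40140 -> balance=274900
5. pay 46917 -> balance=230896
6. pay 47662 -> balance=185681
7. pay 41080 -> balance=146569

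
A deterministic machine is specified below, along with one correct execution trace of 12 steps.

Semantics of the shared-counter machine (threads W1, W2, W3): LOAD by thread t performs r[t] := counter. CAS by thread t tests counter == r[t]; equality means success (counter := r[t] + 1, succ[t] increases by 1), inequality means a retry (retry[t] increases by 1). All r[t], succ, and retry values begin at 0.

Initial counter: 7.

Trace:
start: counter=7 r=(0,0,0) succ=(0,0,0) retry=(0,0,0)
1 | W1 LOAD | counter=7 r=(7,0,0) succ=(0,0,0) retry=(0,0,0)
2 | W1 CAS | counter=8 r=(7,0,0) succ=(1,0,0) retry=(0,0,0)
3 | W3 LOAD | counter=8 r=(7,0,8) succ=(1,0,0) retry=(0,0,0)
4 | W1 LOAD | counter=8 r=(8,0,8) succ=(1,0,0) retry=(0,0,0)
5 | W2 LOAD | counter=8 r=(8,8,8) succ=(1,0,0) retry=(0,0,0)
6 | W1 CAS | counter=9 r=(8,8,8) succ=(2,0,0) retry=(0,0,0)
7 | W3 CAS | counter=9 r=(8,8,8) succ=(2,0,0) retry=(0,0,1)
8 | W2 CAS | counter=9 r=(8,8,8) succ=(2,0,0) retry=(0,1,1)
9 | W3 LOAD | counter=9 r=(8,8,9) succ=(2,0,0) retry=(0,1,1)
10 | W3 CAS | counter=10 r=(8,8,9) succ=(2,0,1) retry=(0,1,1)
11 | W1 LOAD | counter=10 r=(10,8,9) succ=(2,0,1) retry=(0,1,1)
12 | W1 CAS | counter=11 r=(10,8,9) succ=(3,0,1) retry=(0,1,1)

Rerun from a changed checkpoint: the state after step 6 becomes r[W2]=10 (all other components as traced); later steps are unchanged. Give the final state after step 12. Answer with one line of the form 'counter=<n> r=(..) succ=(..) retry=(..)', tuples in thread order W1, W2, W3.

counter=11 r=(10,10,9) succ=(3,0,1) retry=(0,1,1)

state after step 6 := counter=9 r=(8,10,8) succ=(2,0,0) retry=(0,0,0)
7 | W3 CAS | counter=9 r=(8,10,8) succ=(2,0,0) retry=(0,0,1)
8 | W2 CAS | counter=9 r=(8,10,8) succ=(2,0,0) retry=(0,1,1)
9 | W3 LOAD | counter=9 r=(8,10,9) succ=(2,0,0) retry=(0,1,1)
10 | W3 CAS | counter=10 r=(8,10,9) succ=(2,0,1) retry=(0,1,1)
11 | W1 LOAD | counter=10 r=(10,10,9) succ=(2,0,1) retry=(0,1,1)
12 | W1 CAS | counter=11 r=(10,10,9) succ=(3,0,1) retry=(0,1,1)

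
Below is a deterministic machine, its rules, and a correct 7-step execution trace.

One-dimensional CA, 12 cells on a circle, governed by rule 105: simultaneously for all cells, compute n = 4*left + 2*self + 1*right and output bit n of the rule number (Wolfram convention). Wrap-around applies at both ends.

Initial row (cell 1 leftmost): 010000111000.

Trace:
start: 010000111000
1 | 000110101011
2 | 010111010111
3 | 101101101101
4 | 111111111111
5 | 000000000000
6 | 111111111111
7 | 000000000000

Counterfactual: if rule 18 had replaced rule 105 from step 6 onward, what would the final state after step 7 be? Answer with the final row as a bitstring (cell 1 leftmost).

000000000000

(re-executing steps 6..7 under rule 18; state before step 6: 000000000000)
6 | 000000000000
7 | 000000000000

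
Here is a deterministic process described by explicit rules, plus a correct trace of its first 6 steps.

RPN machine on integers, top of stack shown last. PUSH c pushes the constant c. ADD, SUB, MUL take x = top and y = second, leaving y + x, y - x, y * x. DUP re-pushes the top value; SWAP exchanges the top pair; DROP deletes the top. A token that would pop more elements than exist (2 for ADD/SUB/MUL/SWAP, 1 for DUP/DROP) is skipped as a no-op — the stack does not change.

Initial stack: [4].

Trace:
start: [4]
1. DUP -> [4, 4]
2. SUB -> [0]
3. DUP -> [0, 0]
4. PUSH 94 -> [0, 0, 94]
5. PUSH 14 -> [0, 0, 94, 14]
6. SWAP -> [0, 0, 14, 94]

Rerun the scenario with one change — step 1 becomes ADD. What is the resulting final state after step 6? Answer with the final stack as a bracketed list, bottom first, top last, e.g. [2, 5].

[4, 4, 14, 94]

(re-executing from step 1 with the substitution; state before step 1: [4])
1. ADD -> [4]
2. SUB -> [4]
3. DUP -> [4, 4]
4. PUSH 94 -> [4, 4, 94]
5. PUSH 14 -> [4, 4, 94, 14]
6. SWAP -> [4, 4, 14, 94]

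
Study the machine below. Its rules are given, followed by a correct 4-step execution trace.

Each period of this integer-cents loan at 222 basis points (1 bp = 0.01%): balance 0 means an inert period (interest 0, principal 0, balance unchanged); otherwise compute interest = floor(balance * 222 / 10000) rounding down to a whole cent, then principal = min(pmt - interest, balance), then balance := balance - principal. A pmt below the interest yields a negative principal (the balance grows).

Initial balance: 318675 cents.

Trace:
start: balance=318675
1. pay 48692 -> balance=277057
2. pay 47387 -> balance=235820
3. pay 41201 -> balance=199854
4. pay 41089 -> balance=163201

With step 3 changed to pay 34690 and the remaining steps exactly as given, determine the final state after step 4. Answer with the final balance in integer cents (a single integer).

169857

(re-executing from step 3 with the substitution; state before step 3: balance=235820)
3. pay 34690 -> balance=206365
4. pay 41089 -> balance=169857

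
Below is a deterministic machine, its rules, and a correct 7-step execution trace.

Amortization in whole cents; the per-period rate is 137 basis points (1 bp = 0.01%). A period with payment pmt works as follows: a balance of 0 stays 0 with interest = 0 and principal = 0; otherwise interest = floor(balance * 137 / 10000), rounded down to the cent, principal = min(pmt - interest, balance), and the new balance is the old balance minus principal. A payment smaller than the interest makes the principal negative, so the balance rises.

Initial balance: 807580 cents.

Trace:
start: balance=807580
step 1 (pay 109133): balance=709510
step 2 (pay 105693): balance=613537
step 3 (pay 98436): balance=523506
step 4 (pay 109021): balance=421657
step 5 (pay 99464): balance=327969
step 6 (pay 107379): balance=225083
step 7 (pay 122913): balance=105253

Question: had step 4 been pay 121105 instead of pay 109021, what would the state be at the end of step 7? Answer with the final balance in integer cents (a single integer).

(re-executing from step 4 with the substitution; state before step 4: balance=523506)
step 4 (pay 121105): balance=409573
step 5 (pay 99464): balance=315720
step 6 (pay 107379): balance=212666
step 7 (pay 122913): balance=92666

92666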